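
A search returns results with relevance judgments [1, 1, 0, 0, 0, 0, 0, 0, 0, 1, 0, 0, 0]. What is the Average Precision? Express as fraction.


Computing P@k for each relevant position:
Position 1: relevant, P@1 = 1/1 = 1
Position 2: relevant, P@2 = 2/2 = 1
Position 3: not relevant
Position 4: not relevant
Position 5: not relevant
Position 6: not relevant
Position 7: not relevant
Position 8: not relevant
Position 9: not relevant
Position 10: relevant, P@10 = 3/10 = 3/10
Position 11: not relevant
Position 12: not relevant
Position 13: not relevant
Sum of P@k = 1 + 1 + 3/10 = 23/10
AP = 23/10 / 3 = 23/30

23/30


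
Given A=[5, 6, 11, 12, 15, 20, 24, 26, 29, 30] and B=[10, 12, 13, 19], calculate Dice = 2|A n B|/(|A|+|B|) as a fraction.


A intersect B = [12]
|A intersect B| = 1
|A| = 10, |B| = 4
Dice = 2*1 / (10+4)
= 2 / 14 = 1/7

1/7


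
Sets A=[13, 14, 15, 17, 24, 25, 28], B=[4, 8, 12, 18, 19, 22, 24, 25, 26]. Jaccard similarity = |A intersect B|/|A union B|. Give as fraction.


A intersect B = [24, 25]
|A intersect B| = 2
A union B = [4, 8, 12, 13, 14, 15, 17, 18, 19, 22, 24, 25, 26, 28]
|A union B| = 14
Jaccard = 2/14 = 1/7

1/7


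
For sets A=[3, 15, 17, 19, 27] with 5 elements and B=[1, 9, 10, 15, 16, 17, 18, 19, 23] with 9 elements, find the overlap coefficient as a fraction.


A intersect B = [15, 17, 19]
|A intersect B| = 3
min(|A|, |B|) = min(5, 9) = 5
Overlap = 3 / 5 = 3/5

3/5


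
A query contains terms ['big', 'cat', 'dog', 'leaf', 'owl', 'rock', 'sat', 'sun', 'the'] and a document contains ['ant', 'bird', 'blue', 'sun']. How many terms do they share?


Query terms: ['big', 'cat', 'dog', 'leaf', 'owl', 'rock', 'sat', 'sun', 'the']
Document terms: ['ant', 'bird', 'blue', 'sun']
Common terms: ['sun']
Overlap count = 1

1


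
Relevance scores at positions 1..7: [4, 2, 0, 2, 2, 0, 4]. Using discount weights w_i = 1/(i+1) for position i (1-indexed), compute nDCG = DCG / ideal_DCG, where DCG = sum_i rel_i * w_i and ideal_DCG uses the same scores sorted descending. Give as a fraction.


Position discount weights w_i = 1/(i+1) for i=1..7:
Weights = [1/2, 1/3, 1/4, 1/5, 1/6, 1/7, 1/8]
Actual relevance: [4, 2, 0, 2, 2, 0, 4]
DCG = 4/2 + 2/3 + 0/4 + 2/5 + 2/6 + 0/7 + 4/8 = 39/10
Ideal relevance (sorted desc): [4, 4, 2, 2, 2, 0, 0]
Ideal DCG = 4/2 + 4/3 + 2/4 + 2/5 + 2/6 + 0/7 + 0/8 = 137/30
nDCG = DCG / ideal_DCG = 39/10 / 137/30 = 117/137

117/137


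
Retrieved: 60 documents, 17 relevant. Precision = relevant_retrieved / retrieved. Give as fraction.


Precision = relevant_retrieved / total_retrieved
= 17 / 60
= 17 / (17 + 43)
= 17/60

17/60


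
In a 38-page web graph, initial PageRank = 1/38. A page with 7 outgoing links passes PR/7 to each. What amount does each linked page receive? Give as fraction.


Initial PR = 1/38 = 1/38
Outlinks = 7
Contribution per link = PR / outlinks
= 1/38 / 7
= 1/266

1/266


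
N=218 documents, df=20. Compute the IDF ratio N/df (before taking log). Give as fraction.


IDF ratio = N / df
= 218 / 20
= 109/10

109/10


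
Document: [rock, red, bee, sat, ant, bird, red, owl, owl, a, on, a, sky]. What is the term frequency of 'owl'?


Document has 13 words
Scanning for 'owl':
Found at positions: [7, 8]
Count = 2

2


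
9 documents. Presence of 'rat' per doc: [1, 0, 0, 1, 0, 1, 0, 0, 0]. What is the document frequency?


Checking each document for 'rat':
Doc 1: present
Doc 2: absent
Doc 3: absent
Doc 4: present
Doc 5: absent
Doc 6: present
Doc 7: absent
Doc 8: absent
Doc 9: absent
df = sum of presences = 1 + 0 + 0 + 1 + 0 + 1 + 0 + 0 + 0 = 3

3


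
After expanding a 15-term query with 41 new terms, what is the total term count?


Original terms: 15
Expansion terms: 41
Total = 15 + 41 = 56

56


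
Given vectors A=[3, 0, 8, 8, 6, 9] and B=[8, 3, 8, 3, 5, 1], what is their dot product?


Dot product = sum of element-wise products
A[0]*B[0] = 3*8 = 24
A[1]*B[1] = 0*3 = 0
A[2]*B[2] = 8*8 = 64
A[3]*B[3] = 8*3 = 24
A[4]*B[4] = 6*5 = 30
A[5]*B[5] = 9*1 = 9
Sum = 24 + 0 + 64 + 24 + 30 + 9 = 151

151


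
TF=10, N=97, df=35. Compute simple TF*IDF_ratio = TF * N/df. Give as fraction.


TF * (N/df)
= 10 * (97/35)
= 10 * 97/35
= 194/7

194/7


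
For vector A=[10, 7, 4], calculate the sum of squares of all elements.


|A|^2 = sum of squared components
A[0]^2 = 10^2 = 100
A[1]^2 = 7^2 = 49
A[2]^2 = 4^2 = 16
Sum = 100 + 49 + 16 = 165

165


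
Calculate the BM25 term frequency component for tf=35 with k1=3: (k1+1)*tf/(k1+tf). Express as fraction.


BM25 TF component = (k1+1)*tf / (k1+tf)
k1 = 3, tf = 35
Numerator = (3+1)*35 = 140
Denominator = 3 + 35 = 38
= 140/38 = 70/19

70/19


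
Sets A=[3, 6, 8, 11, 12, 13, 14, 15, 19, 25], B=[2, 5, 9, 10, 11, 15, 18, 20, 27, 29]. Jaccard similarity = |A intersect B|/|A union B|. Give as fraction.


A intersect B = [11, 15]
|A intersect B| = 2
A union B = [2, 3, 5, 6, 8, 9, 10, 11, 12, 13, 14, 15, 18, 19, 20, 25, 27, 29]
|A union B| = 18
Jaccard = 2/18 = 1/9

1/9


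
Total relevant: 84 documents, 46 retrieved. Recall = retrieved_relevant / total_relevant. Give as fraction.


Recall = retrieved_relevant / total_relevant
= 46 / 84
= 46 / (46 + 38)
= 23/42

23/42


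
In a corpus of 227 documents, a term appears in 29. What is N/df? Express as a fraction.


IDF ratio = N / df
= 227 / 29
= 227/29

227/29


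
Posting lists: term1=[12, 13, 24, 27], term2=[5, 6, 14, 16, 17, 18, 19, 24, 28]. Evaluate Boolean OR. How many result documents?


Boolean OR: find union of posting lists
term1 docs: [12, 13, 24, 27]
term2 docs: [5, 6, 14, 16, 17, 18, 19, 24, 28]
Union: [5, 6, 12, 13, 14, 16, 17, 18, 19, 24, 27, 28]
|union| = 12

12


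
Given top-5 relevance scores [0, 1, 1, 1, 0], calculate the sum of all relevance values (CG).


Cumulative Gain = sum of relevance scores
Position 1: rel=0, running sum=0
Position 2: rel=1, running sum=1
Position 3: rel=1, running sum=2
Position 4: rel=1, running sum=3
Position 5: rel=0, running sum=3
CG = 3

3


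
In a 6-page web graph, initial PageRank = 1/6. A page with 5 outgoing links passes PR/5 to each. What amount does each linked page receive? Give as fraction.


Initial PR = 1/6 = 1/6
Outlinks = 5
Contribution per link = PR / outlinks
= 1/6 / 5
= 1/30

1/30


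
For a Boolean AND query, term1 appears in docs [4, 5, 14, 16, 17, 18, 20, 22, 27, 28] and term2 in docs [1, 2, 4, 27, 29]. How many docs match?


Boolean AND: find intersection of posting lists
term1 docs: [4, 5, 14, 16, 17, 18, 20, 22, 27, 28]
term2 docs: [1, 2, 4, 27, 29]
Intersection: [4, 27]
|intersection| = 2

2


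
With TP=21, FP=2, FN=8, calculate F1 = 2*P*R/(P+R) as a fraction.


F1 = 2 * P * R / (P + R)
P = TP/(TP+FP) = 21/23 = 21/23
R = TP/(TP+FN) = 21/29 = 21/29
2 * P * R = 2 * 21/23 * 21/29 = 882/667
P + R = 21/23 + 21/29 = 1092/667
F1 = 882/667 / 1092/667 = 21/26

21/26


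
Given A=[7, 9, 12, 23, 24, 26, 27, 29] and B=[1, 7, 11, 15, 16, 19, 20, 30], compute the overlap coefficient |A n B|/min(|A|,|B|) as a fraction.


A intersect B = [7]
|A intersect B| = 1
min(|A|, |B|) = min(8, 8) = 8
Overlap = 1 / 8 = 1/8

1/8


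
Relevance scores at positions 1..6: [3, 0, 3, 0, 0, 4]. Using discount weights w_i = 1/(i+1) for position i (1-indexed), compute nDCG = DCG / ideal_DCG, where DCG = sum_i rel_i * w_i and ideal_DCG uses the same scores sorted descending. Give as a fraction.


Position discount weights w_i = 1/(i+1) for i=1..6:
Weights = [1/2, 1/3, 1/4, 1/5, 1/6, 1/7]
Actual relevance: [3, 0, 3, 0, 0, 4]
DCG = 3/2 + 0/3 + 3/4 + 0/5 + 0/6 + 4/7 = 79/28
Ideal relevance (sorted desc): [4, 3, 3, 0, 0, 0]
Ideal DCG = 4/2 + 3/3 + 3/4 + 0/5 + 0/6 + 0/7 = 15/4
nDCG = DCG / ideal_DCG = 79/28 / 15/4 = 79/105

79/105


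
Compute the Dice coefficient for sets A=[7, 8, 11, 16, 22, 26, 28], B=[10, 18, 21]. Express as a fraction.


A intersect B = []
|A intersect B| = 0
|A| = 7, |B| = 3
Dice = 2*0 / (7+3)
= 0 / 10 = 0

0


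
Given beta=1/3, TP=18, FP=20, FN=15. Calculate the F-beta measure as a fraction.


P = TP/(TP+FP) = 18/38 = 9/19
R = TP/(TP+FN) = 18/33 = 6/11
beta^2 = 1/3^2 = 1/9
(1 + beta^2) = 10/9
Numerator = (1+beta^2)*P*R = 60/209
Denominator = beta^2*P + R = 1/19 + 6/11 = 125/209
F_beta = 12/25

12/25


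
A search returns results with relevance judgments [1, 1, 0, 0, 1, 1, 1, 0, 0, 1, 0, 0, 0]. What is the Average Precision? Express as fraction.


Computing P@k for each relevant position:
Position 1: relevant, P@1 = 1/1 = 1
Position 2: relevant, P@2 = 2/2 = 1
Position 3: not relevant
Position 4: not relevant
Position 5: relevant, P@5 = 3/5 = 3/5
Position 6: relevant, P@6 = 4/6 = 2/3
Position 7: relevant, P@7 = 5/7 = 5/7
Position 8: not relevant
Position 9: not relevant
Position 10: relevant, P@10 = 6/10 = 3/5
Position 11: not relevant
Position 12: not relevant
Position 13: not relevant
Sum of P@k = 1 + 1 + 3/5 + 2/3 + 5/7 + 3/5 = 481/105
AP = 481/105 / 6 = 481/630

481/630


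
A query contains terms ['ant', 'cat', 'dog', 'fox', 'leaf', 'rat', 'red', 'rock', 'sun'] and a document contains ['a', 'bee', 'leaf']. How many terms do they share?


Query terms: ['ant', 'cat', 'dog', 'fox', 'leaf', 'rat', 'red', 'rock', 'sun']
Document terms: ['a', 'bee', 'leaf']
Common terms: ['leaf']
Overlap count = 1

1


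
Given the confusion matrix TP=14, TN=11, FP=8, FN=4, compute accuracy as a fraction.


Accuracy = (TP + TN) / (TP + TN + FP + FN)
TP + TN = 14 + 11 = 25
Total = 14 + 11 + 8 + 4 = 37
Accuracy = 25 / 37 = 25/37

25/37


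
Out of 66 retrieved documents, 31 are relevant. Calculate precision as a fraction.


Precision = relevant_retrieved / total_retrieved
= 31 / 66
= 31 / (31 + 35)
= 31/66

31/66


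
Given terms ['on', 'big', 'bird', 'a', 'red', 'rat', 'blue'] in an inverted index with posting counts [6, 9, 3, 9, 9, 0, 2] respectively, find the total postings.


Summing posting list sizes:
'on': 6 postings
'big': 9 postings
'bird': 3 postings
'a': 9 postings
'red': 9 postings
'rat': 0 postings
'blue': 2 postings
Total = 6 + 9 + 3 + 9 + 9 + 0 + 2 = 38

38


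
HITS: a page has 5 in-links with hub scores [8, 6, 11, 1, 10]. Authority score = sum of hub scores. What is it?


Authority = sum of hub scores of in-linkers
In-link 1: hub score = 8
In-link 2: hub score = 6
In-link 3: hub score = 11
In-link 4: hub score = 1
In-link 5: hub score = 10
Authority = 8 + 6 + 11 + 1 + 10 = 36

36


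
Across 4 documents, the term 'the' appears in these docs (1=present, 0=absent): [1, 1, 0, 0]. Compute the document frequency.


Checking each document for 'the':
Doc 1: present
Doc 2: present
Doc 3: absent
Doc 4: absent
df = sum of presences = 1 + 1 + 0 + 0 = 2

2


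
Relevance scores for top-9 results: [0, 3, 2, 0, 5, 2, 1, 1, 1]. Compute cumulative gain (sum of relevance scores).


Cumulative Gain = sum of relevance scores
Position 1: rel=0, running sum=0
Position 2: rel=3, running sum=3
Position 3: rel=2, running sum=5
Position 4: rel=0, running sum=5
Position 5: rel=5, running sum=10
Position 6: rel=2, running sum=12
Position 7: rel=1, running sum=13
Position 8: rel=1, running sum=14
Position 9: rel=1, running sum=15
CG = 15

15


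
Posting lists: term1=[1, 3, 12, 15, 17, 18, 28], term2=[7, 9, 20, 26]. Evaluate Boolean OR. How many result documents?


Boolean OR: find union of posting lists
term1 docs: [1, 3, 12, 15, 17, 18, 28]
term2 docs: [7, 9, 20, 26]
Union: [1, 3, 7, 9, 12, 15, 17, 18, 20, 26, 28]
|union| = 11

11


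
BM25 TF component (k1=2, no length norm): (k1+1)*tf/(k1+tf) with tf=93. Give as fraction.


BM25 TF component = (k1+1)*tf / (k1+tf)
k1 = 2, tf = 93
Numerator = (2+1)*93 = 279
Denominator = 2 + 93 = 95
= 279/95 = 279/95

279/95


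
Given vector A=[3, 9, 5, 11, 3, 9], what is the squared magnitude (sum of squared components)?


|A|^2 = sum of squared components
A[0]^2 = 3^2 = 9
A[1]^2 = 9^2 = 81
A[2]^2 = 5^2 = 25
A[3]^2 = 11^2 = 121
A[4]^2 = 3^2 = 9
A[5]^2 = 9^2 = 81
Sum = 9 + 81 + 25 + 121 + 9 + 81 = 326

326


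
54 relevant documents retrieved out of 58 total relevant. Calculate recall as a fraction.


Recall = retrieved_relevant / total_relevant
= 54 / 58
= 54 / (54 + 4)
= 27/29

27/29


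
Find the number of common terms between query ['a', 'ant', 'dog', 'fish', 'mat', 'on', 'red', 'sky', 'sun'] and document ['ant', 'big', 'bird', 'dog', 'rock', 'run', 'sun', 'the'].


Query terms: ['a', 'ant', 'dog', 'fish', 'mat', 'on', 'red', 'sky', 'sun']
Document terms: ['ant', 'big', 'bird', 'dog', 'rock', 'run', 'sun', 'the']
Common terms: ['ant', 'dog', 'sun']
Overlap count = 3

3


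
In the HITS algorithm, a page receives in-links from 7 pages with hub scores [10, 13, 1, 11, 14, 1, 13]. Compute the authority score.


Authority = sum of hub scores of in-linkers
In-link 1: hub score = 10
In-link 2: hub score = 13
In-link 3: hub score = 1
In-link 4: hub score = 11
In-link 5: hub score = 14
In-link 6: hub score = 1
In-link 7: hub score = 13
Authority = 10 + 13 + 1 + 11 + 14 + 1 + 13 = 63

63


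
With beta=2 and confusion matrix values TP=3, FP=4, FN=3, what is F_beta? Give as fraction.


P = TP/(TP+FP) = 3/7 = 3/7
R = TP/(TP+FN) = 3/6 = 1/2
beta^2 = 2^2 = 4
(1 + beta^2) = 5
Numerator = (1+beta^2)*P*R = 15/14
Denominator = beta^2*P + R = 12/7 + 1/2 = 31/14
F_beta = 15/31

15/31


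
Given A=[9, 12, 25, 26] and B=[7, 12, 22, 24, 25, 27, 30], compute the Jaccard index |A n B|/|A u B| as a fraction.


A intersect B = [12, 25]
|A intersect B| = 2
A union B = [7, 9, 12, 22, 24, 25, 26, 27, 30]
|A union B| = 9
Jaccard = 2/9 = 2/9

2/9


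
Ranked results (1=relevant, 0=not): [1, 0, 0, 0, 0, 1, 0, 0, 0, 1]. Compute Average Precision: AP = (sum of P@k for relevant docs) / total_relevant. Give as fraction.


Computing P@k for each relevant position:
Position 1: relevant, P@1 = 1/1 = 1
Position 2: not relevant
Position 3: not relevant
Position 4: not relevant
Position 5: not relevant
Position 6: relevant, P@6 = 2/6 = 1/3
Position 7: not relevant
Position 8: not relevant
Position 9: not relevant
Position 10: relevant, P@10 = 3/10 = 3/10
Sum of P@k = 1 + 1/3 + 3/10 = 49/30
AP = 49/30 / 3 = 49/90

49/90


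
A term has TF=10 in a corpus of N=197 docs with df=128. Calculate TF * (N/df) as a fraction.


TF * (N/df)
= 10 * (197/128)
= 10 * 197/128
= 985/64

985/64


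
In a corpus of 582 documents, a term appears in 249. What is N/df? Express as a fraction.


IDF ratio = N / df
= 582 / 249
= 194/83

194/83


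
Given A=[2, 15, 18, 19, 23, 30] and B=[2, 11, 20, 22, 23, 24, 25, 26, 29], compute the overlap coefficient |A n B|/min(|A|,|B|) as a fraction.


A intersect B = [2, 23]
|A intersect B| = 2
min(|A|, |B|) = min(6, 9) = 6
Overlap = 2 / 6 = 1/3

1/3


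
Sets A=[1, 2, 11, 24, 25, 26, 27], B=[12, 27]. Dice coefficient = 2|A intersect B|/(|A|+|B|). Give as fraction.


A intersect B = [27]
|A intersect B| = 1
|A| = 7, |B| = 2
Dice = 2*1 / (7+2)
= 2 / 9 = 2/9

2/9


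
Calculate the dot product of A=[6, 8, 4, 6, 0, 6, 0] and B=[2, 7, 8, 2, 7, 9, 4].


Dot product = sum of element-wise products
A[0]*B[0] = 6*2 = 12
A[1]*B[1] = 8*7 = 56
A[2]*B[2] = 4*8 = 32
A[3]*B[3] = 6*2 = 12
A[4]*B[4] = 0*7 = 0
A[5]*B[5] = 6*9 = 54
A[6]*B[6] = 0*4 = 0
Sum = 12 + 56 + 32 + 12 + 0 + 54 + 0 = 166

166


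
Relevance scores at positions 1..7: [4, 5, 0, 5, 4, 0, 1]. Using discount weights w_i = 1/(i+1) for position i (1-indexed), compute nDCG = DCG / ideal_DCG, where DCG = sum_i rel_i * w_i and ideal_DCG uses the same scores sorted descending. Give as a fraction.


Position discount weights w_i = 1/(i+1) for i=1..7:
Weights = [1/2, 1/3, 1/4, 1/5, 1/6, 1/7, 1/8]
Actual relevance: [4, 5, 0, 5, 4, 0, 1]
DCG = 4/2 + 5/3 + 0/4 + 5/5 + 4/6 + 0/7 + 1/8 = 131/24
Ideal relevance (sorted desc): [5, 5, 4, 4, 1, 0, 0]
Ideal DCG = 5/2 + 5/3 + 4/4 + 4/5 + 1/6 + 0/7 + 0/8 = 92/15
nDCG = DCG / ideal_DCG = 131/24 / 92/15 = 655/736

655/736


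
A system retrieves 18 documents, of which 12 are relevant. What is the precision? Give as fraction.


Precision = relevant_retrieved / total_retrieved
= 12 / 18
= 12 / (12 + 6)
= 2/3

2/3


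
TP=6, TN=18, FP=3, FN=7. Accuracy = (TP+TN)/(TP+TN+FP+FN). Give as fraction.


Accuracy = (TP + TN) / (TP + TN + FP + FN)
TP + TN = 6 + 18 = 24
Total = 6 + 18 + 3 + 7 = 34
Accuracy = 24 / 34 = 12/17

12/17


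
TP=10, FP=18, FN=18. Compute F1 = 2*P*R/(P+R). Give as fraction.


F1 = 2 * P * R / (P + R)
P = TP/(TP+FP) = 10/28 = 5/14
R = TP/(TP+FN) = 10/28 = 5/14
2 * P * R = 2 * 5/14 * 5/14 = 25/98
P + R = 5/14 + 5/14 = 5/7
F1 = 25/98 / 5/7 = 5/14

5/14


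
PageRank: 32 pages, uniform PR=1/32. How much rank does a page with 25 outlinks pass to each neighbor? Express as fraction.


Initial PR = 1/32 = 1/32
Outlinks = 25
Contribution per link = PR / outlinks
= 1/32 / 25
= 1/800

1/800


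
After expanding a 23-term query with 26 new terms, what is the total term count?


Original terms: 23
Expansion terms: 26
Total = 23 + 26 = 49

49


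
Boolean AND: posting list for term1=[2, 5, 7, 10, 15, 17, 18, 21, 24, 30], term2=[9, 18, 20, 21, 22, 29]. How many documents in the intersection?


Boolean AND: find intersection of posting lists
term1 docs: [2, 5, 7, 10, 15, 17, 18, 21, 24, 30]
term2 docs: [9, 18, 20, 21, 22, 29]
Intersection: [18, 21]
|intersection| = 2

2


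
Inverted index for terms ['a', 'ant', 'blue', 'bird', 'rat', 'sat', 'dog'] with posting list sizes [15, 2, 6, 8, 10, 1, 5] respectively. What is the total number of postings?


Summing posting list sizes:
'a': 15 postings
'ant': 2 postings
'blue': 6 postings
'bird': 8 postings
'rat': 10 postings
'sat': 1 postings
'dog': 5 postings
Total = 15 + 2 + 6 + 8 + 10 + 1 + 5 = 47

47


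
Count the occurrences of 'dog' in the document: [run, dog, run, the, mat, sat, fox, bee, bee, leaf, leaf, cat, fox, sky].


Document has 14 words
Scanning for 'dog':
Found at positions: [1]
Count = 1

1


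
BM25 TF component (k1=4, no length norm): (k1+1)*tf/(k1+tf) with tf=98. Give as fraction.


BM25 TF component = (k1+1)*tf / (k1+tf)
k1 = 4, tf = 98
Numerator = (4+1)*98 = 490
Denominator = 4 + 98 = 102
= 490/102 = 245/51

245/51


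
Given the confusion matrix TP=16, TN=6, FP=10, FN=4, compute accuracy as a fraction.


Accuracy = (TP + TN) / (TP + TN + FP + FN)
TP + TN = 16 + 6 = 22
Total = 16 + 6 + 10 + 4 = 36
Accuracy = 22 / 36 = 11/18

11/18


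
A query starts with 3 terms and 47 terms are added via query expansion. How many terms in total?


Original terms: 3
Expansion terms: 47
Total = 3 + 47 = 50

50


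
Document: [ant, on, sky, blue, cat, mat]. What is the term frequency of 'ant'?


Document has 6 words
Scanning for 'ant':
Found at positions: [0]
Count = 1

1


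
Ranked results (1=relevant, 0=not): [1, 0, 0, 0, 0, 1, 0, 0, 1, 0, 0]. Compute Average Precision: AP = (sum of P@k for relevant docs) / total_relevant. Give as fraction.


Computing P@k for each relevant position:
Position 1: relevant, P@1 = 1/1 = 1
Position 2: not relevant
Position 3: not relevant
Position 4: not relevant
Position 5: not relevant
Position 6: relevant, P@6 = 2/6 = 1/3
Position 7: not relevant
Position 8: not relevant
Position 9: relevant, P@9 = 3/9 = 1/3
Position 10: not relevant
Position 11: not relevant
Sum of P@k = 1 + 1/3 + 1/3 = 5/3
AP = 5/3 / 3 = 5/9

5/9


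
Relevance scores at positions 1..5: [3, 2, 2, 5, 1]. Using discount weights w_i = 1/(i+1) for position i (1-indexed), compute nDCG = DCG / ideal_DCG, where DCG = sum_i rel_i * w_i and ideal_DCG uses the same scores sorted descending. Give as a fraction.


Position discount weights w_i = 1/(i+1) for i=1..5:
Weights = [1/2, 1/3, 1/4, 1/5, 1/6]
Actual relevance: [3, 2, 2, 5, 1]
DCG = 3/2 + 2/3 + 2/4 + 5/5 + 1/6 = 23/6
Ideal relevance (sorted desc): [5, 3, 2, 2, 1]
Ideal DCG = 5/2 + 3/3 + 2/4 + 2/5 + 1/6 = 137/30
nDCG = DCG / ideal_DCG = 23/6 / 137/30 = 115/137

115/137


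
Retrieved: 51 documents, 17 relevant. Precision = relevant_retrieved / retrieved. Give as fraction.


Precision = relevant_retrieved / total_retrieved
= 17 / 51
= 17 / (17 + 34)
= 1/3

1/3


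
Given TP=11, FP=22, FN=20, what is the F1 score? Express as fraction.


F1 = 2 * P * R / (P + R)
P = TP/(TP+FP) = 11/33 = 1/3
R = TP/(TP+FN) = 11/31 = 11/31
2 * P * R = 2 * 1/3 * 11/31 = 22/93
P + R = 1/3 + 11/31 = 64/93
F1 = 22/93 / 64/93 = 11/32

11/32


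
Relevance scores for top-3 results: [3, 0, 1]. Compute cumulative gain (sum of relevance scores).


Cumulative Gain = sum of relevance scores
Position 1: rel=3, running sum=3
Position 2: rel=0, running sum=3
Position 3: rel=1, running sum=4
CG = 4

4


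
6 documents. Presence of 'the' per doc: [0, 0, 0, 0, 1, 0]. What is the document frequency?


Checking each document for 'the':
Doc 1: absent
Doc 2: absent
Doc 3: absent
Doc 4: absent
Doc 5: present
Doc 6: absent
df = sum of presences = 0 + 0 + 0 + 0 + 1 + 0 = 1

1


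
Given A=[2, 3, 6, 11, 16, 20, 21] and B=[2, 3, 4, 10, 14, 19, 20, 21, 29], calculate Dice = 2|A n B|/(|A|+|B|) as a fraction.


A intersect B = [2, 3, 20, 21]
|A intersect B| = 4
|A| = 7, |B| = 9
Dice = 2*4 / (7+9)
= 8 / 16 = 1/2

1/2


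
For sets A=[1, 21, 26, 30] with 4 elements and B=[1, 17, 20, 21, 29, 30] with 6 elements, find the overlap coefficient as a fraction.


A intersect B = [1, 21, 30]
|A intersect B| = 3
min(|A|, |B|) = min(4, 6) = 4
Overlap = 3 / 4 = 3/4

3/4


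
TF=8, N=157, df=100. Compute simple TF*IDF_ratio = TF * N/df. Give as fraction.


TF * (N/df)
= 8 * (157/100)
= 8 * 157/100
= 314/25

314/25


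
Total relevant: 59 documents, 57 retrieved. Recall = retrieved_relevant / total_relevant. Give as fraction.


Recall = retrieved_relevant / total_relevant
= 57 / 59
= 57 / (57 + 2)
= 57/59

57/59


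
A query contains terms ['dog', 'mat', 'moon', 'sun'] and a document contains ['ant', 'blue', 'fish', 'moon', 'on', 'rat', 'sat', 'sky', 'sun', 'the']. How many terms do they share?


Query terms: ['dog', 'mat', 'moon', 'sun']
Document terms: ['ant', 'blue', 'fish', 'moon', 'on', 'rat', 'sat', 'sky', 'sun', 'the']
Common terms: ['moon', 'sun']
Overlap count = 2

2


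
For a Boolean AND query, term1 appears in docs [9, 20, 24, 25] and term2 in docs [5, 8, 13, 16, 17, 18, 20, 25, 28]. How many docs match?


Boolean AND: find intersection of posting lists
term1 docs: [9, 20, 24, 25]
term2 docs: [5, 8, 13, 16, 17, 18, 20, 25, 28]
Intersection: [20, 25]
|intersection| = 2

2


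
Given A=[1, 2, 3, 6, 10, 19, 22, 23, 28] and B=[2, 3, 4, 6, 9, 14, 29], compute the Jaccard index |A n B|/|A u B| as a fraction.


A intersect B = [2, 3, 6]
|A intersect B| = 3
A union B = [1, 2, 3, 4, 6, 9, 10, 14, 19, 22, 23, 28, 29]
|A union B| = 13
Jaccard = 3/13 = 3/13

3/13


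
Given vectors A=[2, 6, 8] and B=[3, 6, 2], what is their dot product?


Dot product = sum of element-wise products
A[0]*B[0] = 2*3 = 6
A[1]*B[1] = 6*6 = 36
A[2]*B[2] = 8*2 = 16
Sum = 6 + 36 + 16 = 58

58


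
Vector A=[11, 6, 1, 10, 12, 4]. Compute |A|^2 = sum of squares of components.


|A|^2 = sum of squared components
A[0]^2 = 11^2 = 121
A[1]^2 = 6^2 = 36
A[2]^2 = 1^2 = 1
A[3]^2 = 10^2 = 100
A[4]^2 = 12^2 = 144
A[5]^2 = 4^2 = 16
Sum = 121 + 36 + 1 + 100 + 144 + 16 = 418

418


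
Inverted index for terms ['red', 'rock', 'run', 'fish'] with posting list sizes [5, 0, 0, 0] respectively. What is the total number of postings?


Summing posting list sizes:
'red': 5 postings
'rock': 0 postings
'run': 0 postings
'fish': 0 postings
Total = 5 + 0 + 0 + 0 = 5

5


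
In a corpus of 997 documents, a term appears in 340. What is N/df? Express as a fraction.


IDF ratio = N / df
= 997 / 340
= 997/340

997/340


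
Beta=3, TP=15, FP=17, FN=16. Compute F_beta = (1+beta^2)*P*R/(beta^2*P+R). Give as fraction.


P = TP/(TP+FP) = 15/32 = 15/32
R = TP/(TP+FN) = 15/31 = 15/31
beta^2 = 3^2 = 9
(1 + beta^2) = 10
Numerator = (1+beta^2)*P*R = 1125/496
Denominator = beta^2*P + R = 135/32 + 15/31 = 4665/992
F_beta = 150/311

150/311


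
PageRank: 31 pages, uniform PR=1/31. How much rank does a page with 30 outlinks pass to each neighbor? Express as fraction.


Initial PR = 1/31 = 1/31
Outlinks = 30
Contribution per link = PR / outlinks
= 1/31 / 30
= 1/930

1/930


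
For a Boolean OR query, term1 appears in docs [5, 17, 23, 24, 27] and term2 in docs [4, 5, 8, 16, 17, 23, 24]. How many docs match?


Boolean OR: find union of posting lists
term1 docs: [5, 17, 23, 24, 27]
term2 docs: [4, 5, 8, 16, 17, 23, 24]
Union: [4, 5, 8, 16, 17, 23, 24, 27]
|union| = 8

8


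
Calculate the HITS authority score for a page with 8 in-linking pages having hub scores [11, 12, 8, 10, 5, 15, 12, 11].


Authority = sum of hub scores of in-linkers
In-link 1: hub score = 11
In-link 2: hub score = 12
In-link 3: hub score = 8
In-link 4: hub score = 10
In-link 5: hub score = 5
In-link 6: hub score = 15
In-link 7: hub score = 12
In-link 8: hub score = 11
Authority = 11 + 12 + 8 + 10 + 5 + 15 + 12 + 11 = 84

84


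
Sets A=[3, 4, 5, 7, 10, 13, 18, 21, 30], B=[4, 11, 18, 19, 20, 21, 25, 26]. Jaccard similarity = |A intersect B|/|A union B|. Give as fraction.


A intersect B = [4, 18, 21]
|A intersect B| = 3
A union B = [3, 4, 5, 7, 10, 11, 13, 18, 19, 20, 21, 25, 26, 30]
|A union B| = 14
Jaccard = 3/14 = 3/14

3/14


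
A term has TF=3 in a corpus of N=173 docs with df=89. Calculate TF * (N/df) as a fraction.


TF * (N/df)
= 3 * (173/89)
= 3 * 173/89
= 519/89

519/89


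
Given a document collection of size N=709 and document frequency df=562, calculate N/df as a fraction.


IDF ratio = N / df
= 709 / 562
= 709/562

709/562


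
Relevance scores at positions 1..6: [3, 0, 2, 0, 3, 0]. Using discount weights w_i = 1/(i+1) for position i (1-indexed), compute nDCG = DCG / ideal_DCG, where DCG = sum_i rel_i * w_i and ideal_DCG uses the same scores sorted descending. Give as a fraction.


Position discount weights w_i = 1/(i+1) for i=1..6:
Weights = [1/2, 1/3, 1/4, 1/5, 1/6, 1/7]
Actual relevance: [3, 0, 2, 0, 3, 0]
DCG = 3/2 + 0/3 + 2/4 + 0/5 + 3/6 + 0/7 = 5/2
Ideal relevance (sorted desc): [3, 3, 2, 0, 0, 0]
Ideal DCG = 3/2 + 3/3 + 2/4 + 0/5 + 0/6 + 0/7 = 3
nDCG = DCG / ideal_DCG = 5/2 / 3 = 5/6

5/6


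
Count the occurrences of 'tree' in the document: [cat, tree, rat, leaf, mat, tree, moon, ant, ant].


Document has 9 words
Scanning for 'tree':
Found at positions: [1, 5]
Count = 2

2


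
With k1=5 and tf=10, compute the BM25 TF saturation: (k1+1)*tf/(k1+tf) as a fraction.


BM25 TF component = (k1+1)*tf / (k1+tf)
k1 = 5, tf = 10
Numerator = (5+1)*10 = 60
Denominator = 5 + 10 = 15
= 60/15 = 4

4


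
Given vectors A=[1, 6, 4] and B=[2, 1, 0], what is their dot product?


Dot product = sum of element-wise products
A[0]*B[0] = 1*2 = 2
A[1]*B[1] = 6*1 = 6
A[2]*B[2] = 4*0 = 0
Sum = 2 + 6 + 0 = 8

8


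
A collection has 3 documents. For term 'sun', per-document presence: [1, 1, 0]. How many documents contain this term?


Checking each document for 'sun':
Doc 1: present
Doc 2: present
Doc 3: absent
df = sum of presences = 1 + 1 + 0 = 2

2


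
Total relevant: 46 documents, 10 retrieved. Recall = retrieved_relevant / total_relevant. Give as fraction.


Recall = retrieved_relevant / total_relevant
= 10 / 46
= 10 / (10 + 36)
= 5/23

5/23


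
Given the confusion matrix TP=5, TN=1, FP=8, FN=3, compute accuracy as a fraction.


Accuracy = (TP + TN) / (TP + TN + FP + FN)
TP + TN = 5 + 1 = 6
Total = 5 + 1 + 8 + 3 = 17
Accuracy = 6 / 17 = 6/17

6/17


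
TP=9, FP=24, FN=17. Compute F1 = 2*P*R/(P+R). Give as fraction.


F1 = 2 * P * R / (P + R)
P = TP/(TP+FP) = 9/33 = 3/11
R = TP/(TP+FN) = 9/26 = 9/26
2 * P * R = 2 * 3/11 * 9/26 = 27/143
P + R = 3/11 + 9/26 = 177/286
F1 = 27/143 / 177/286 = 18/59

18/59


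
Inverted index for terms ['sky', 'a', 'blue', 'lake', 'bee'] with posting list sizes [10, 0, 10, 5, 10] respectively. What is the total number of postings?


Summing posting list sizes:
'sky': 10 postings
'a': 0 postings
'blue': 10 postings
'lake': 5 postings
'bee': 10 postings
Total = 10 + 0 + 10 + 5 + 10 = 35

35


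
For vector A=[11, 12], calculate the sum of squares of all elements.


|A|^2 = sum of squared components
A[0]^2 = 11^2 = 121
A[1]^2 = 12^2 = 144
Sum = 121 + 144 = 265

265


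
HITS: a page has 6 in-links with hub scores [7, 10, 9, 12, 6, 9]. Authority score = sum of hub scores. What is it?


Authority = sum of hub scores of in-linkers
In-link 1: hub score = 7
In-link 2: hub score = 10
In-link 3: hub score = 9
In-link 4: hub score = 12
In-link 5: hub score = 6
In-link 6: hub score = 9
Authority = 7 + 10 + 9 + 12 + 6 + 9 = 53

53


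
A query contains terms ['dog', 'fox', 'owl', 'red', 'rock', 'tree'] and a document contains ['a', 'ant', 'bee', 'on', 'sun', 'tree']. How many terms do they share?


Query terms: ['dog', 'fox', 'owl', 'red', 'rock', 'tree']
Document terms: ['a', 'ant', 'bee', 'on', 'sun', 'tree']
Common terms: ['tree']
Overlap count = 1

1


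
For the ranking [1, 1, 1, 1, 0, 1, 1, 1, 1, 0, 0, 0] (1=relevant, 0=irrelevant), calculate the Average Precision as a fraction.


Computing P@k for each relevant position:
Position 1: relevant, P@1 = 1/1 = 1
Position 2: relevant, P@2 = 2/2 = 1
Position 3: relevant, P@3 = 3/3 = 1
Position 4: relevant, P@4 = 4/4 = 1
Position 5: not relevant
Position 6: relevant, P@6 = 5/6 = 5/6
Position 7: relevant, P@7 = 6/7 = 6/7
Position 8: relevant, P@8 = 7/8 = 7/8
Position 9: relevant, P@9 = 8/9 = 8/9
Position 10: not relevant
Position 11: not relevant
Position 12: not relevant
Sum of P@k = 1 + 1 + 1 + 1 + 5/6 + 6/7 + 7/8 + 8/9 = 3757/504
AP = 3757/504 / 8 = 3757/4032

3757/4032


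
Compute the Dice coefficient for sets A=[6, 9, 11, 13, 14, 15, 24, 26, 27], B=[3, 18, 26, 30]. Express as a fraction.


A intersect B = [26]
|A intersect B| = 1
|A| = 9, |B| = 4
Dice = 2*1 / (9+4)
= 2 / 13 = 2/13

2/13


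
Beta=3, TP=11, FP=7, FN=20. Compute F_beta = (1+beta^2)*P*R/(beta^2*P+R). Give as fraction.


P = TP/(TP+FP) = 11/18 = 11/18
R = TP/(TP+FN) = 11/31 = 11/31
beta^2 = 3^2 = 9
(1 + beta^2) = 10
Numerator = (1+beta^2)*P*R = 605/279
Denominator = beta^2*P + R = 11/2 + 11/31 = 363/62
F_beta = 10/27

10/27


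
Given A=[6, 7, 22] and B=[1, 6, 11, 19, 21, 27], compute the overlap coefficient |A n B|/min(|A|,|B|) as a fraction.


A intersect B = [6]
|A intersect B| = 1
min(|A|, |B|) = min(3, 6) = 3
Overlap = 1 / 3 = 1/3

1/3


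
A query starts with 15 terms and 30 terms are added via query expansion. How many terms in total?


Original terms: 15
Expansion terms: 30
Total = 15 + 30 = 45

45


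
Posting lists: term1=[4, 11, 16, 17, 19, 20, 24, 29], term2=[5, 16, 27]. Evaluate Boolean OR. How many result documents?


Boolean OR: find union of posting lists
term1 docs: [4, 11, 16, 17, 19, 20, 24, 29]
term2 docs: [5, 16, 27]
Union: [4, 5, 11, 16, 17, 19, 20, 24, 27, 29]
|union| = 10

10


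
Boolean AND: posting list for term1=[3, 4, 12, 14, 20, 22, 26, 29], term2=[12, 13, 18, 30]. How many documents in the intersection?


Boolean AND: find intersection of posting lists
term1 docs: [3, 4, 12, 14, 20, 22, 26, 29]
term2 docs: [12, 13, 18, 30]
Intersection: [12]
|intersection| = 1

1


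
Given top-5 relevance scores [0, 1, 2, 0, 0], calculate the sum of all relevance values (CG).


Cumulative Gain = sum of relevance scores
Position 1: rel=0, running sum=0
Position 2: rel=1, running sum=1
Position 3: rel=2, running sum=3
Position 4: rel=0, running sum=3
Position 5: rel=0, running sum=3
CG = 3

3


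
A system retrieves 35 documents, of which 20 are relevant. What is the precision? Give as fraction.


Precision = relevant_retrieved / total_retrieved
= 20 / 35
= 20 / (20 + 15)
= 4/7

4/7


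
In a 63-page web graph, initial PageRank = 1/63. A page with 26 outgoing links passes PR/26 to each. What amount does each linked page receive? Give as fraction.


Initial PR = 1/63 = 1/63
Outlinks = 26
Contribution per link = PR / outlinks
= 1/63 / 26
= 1/1638

1/1638


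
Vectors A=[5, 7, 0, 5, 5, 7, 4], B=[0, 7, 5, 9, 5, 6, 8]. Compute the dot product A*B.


Dot product = sum of element-wise products
A[0]*B[0] = 5*0 = 0
A[1]*B[1] = 7*7 = 49
A[2]*B[2] = 0*5 = 0
A[3]*B[3] = 5*9 = 45
A[4]*B[4] = 5*5 = 25
A[5]*B[5] = 7*6 = 42
A[6]*B[6] = 4*8 = 32
Sum = 0 + 49 + 0 + 45 + 25 + 42 + 32 = 193

193


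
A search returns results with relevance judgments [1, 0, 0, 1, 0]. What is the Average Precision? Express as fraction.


Computing P@k for each relevant position:
Position 1: relevant, P@1 = 1/1 = 1
Position 2: not relevant
Position 3: not relevant
Position 4: relevant, P@4 = 2/4 = 1/2
Position 5: not relevant
Sum of P@k = 1 + 1/2 = 3/2
AP = 3/2 / 2 = 3/4

3/4


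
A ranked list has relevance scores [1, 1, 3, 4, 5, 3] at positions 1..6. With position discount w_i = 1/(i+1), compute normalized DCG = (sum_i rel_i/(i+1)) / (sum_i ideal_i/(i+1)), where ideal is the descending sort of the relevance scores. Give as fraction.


Position discount weights w_i = 1/(i+1) for i=1..6:
Weights = [1/2, 1/3, 1/4, 1/5, 1/6, 1/7]
Actual relevance: [1, 1, 3, 4, 5, 3]
DCG = 1/2 + 1/3 + 3/4 + 4/5 + 5/6 + 3/7 = 1531/420
Ideal relevance (sorted desc): [5, 4, 3, 3, 1, 1]
Ideal DCG = 5/2 + 4/3 + 3/4 + 3/5 + 1/6 + 1/7 = 769/140
nDCG = DCG / ideal_DCG = 1531/420 / 769/140 = 1531/2307

1531/2307


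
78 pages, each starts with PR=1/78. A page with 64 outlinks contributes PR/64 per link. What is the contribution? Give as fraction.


Initial PR = 1/78 = 1/78
Outlinks = 64
Contribution per link = PR / outlinks
= 1/78 / 64
= 1/4992

1/4992


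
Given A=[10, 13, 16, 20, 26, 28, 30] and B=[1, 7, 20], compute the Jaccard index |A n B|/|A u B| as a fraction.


A intersect B = [20]
|A intersect B| = 1
A union B = [1, 7, 10, 13, 16, 20, 26, 28, 30]
|A union B| = 9
Jaccard = 1/9 = 1/9

1/9


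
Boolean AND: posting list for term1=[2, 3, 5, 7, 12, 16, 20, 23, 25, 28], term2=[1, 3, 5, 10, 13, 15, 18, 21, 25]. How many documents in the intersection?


Boolean AND: find intersection of posting lists
term1 docs: [2, 3, 5, 7, 12, 16, 20, 23, 25, 28]
term2 docs: [1, 3, 5, 10, 13, 15, 18, 21, 25]
Intersection: [3, 5, 25]
|intersection| = 3

3


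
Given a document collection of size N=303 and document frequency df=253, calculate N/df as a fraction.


IDF ratio = N / df
= 303 / 253
= 303/253

303/253


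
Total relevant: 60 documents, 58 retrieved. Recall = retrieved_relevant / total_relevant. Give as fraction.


Recall = retrieved_relevant / total_relevant
= 58 / 60
= 58 / (58 + 2)
= 29/30

29/30


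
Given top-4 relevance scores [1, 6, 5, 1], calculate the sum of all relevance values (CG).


Cumulative Gain = sum of relevance scores
Position 1: rel=1, running sum=1
Position 2: rel=6, running sum=7
Position 3: rel=5, running sum=12
Position 4: rel=1, running sum=13
CG = 13

13


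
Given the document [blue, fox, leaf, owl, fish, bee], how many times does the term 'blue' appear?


Document has 6 words
Scanning for 'blue':
Found at positions: [0]
Count = 1

1


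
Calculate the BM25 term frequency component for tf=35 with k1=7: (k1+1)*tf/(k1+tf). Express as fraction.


BM25 TF component = (k1+1)*tf / (k1+tf)
k1 = 7, tf = 35
Numerator = (7+1)*35 = 280
Denominator = 7 + 35 = 42
= 280/42 = 20/3

20/3


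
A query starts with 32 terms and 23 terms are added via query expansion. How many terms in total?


Original terms: 32
Expansion terms: 23
Total = 32 + 23 = 55

55


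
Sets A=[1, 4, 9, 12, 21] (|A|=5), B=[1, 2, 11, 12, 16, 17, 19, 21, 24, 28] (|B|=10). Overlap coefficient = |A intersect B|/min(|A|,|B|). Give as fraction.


A intersect B = [1, 12, 21]
|A intersect B| = 3
min(|A|, |B|) = min(5, 10) = 5
Overlap = 3 / 5 = 3/5

3/5


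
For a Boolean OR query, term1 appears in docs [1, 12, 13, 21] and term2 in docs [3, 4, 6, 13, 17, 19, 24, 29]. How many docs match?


Boolean OR: find union of posting lists
term1 docs: [1, 12, 13, 21]
term2 docs: [3, 4, 6, 13, 17, 19, 24, 29]
Union: [1, 3, 4, 6, 12, 13, 17, 19, 21, 24, 29]
|union| = 11

11


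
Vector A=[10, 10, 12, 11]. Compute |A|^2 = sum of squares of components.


|A|^2 = sum of squared components
A[0]^2 = 10^2 = 100
A[1]^2 = 10^2 = 100
A[2]^2 = 12^2 = 144
A[3]^2 = 11^2 = 121
Sum = 100 + 100 + 144 + 121 = 465

465


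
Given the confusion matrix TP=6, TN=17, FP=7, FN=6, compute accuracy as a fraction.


Accuracy = (TP + TN) / (TP + TN + FP + FN)
TP + TN = 6 + 17 = 23
Total = 6 + 17 + 7 + 6 = 36
Accuracy = 23 / 36 = 23/36

23/36


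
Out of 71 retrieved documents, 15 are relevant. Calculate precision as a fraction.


Precision = relevant_retrieved / total_retrieved
= 15 / 71
= 15 / (15 + 56)
= 15/71

15/71


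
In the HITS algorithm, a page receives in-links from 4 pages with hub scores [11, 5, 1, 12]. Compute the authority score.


Authority = sum of hub scores of in-linkers
In-link 1: hub score = 11
In-link 2: hub score = 5
In-link 3: hub score = 1
In-link 4: hub score = 12
Authority = 11 + 5 + 1 + 12 = 29

29


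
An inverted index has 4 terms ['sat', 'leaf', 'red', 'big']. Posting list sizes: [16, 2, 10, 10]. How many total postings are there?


Summing posting list sizes:
'sat': 16 postings
'leaf': 2 postings
'red': 10 postings
'big': 10 postings
Total = 16 + 2 + 10 + 10 = 38

38


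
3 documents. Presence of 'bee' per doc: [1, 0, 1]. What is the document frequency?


Checking each document for 'bee':
Doc 1: present
Doc 2: absent
Doc 3: present
df = sum of presences = 1 + 0 + 1 = 2

2


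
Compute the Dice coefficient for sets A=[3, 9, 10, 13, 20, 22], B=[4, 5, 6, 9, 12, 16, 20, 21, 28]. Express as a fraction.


A intersect B = [9, 20]
|A intersect B| = 2
|A| = 6, |B| = 9
Dice = 2*2 / (6+9)
= 4 / 15 = 4/15

4/15


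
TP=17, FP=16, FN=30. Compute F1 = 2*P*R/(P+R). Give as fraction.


F1 = 2 * P * R / (P + R)
P = TP/(TP+FP) = 17/33 = 17/33
R = TP/(TP+FN) = 17/47 = 17/47
2 * P * R = 2 * 17/33 * 17/47 = 578/1551
P + R = 17/33 + 17/47 = 1360/1551
F1 = 578/1551 / 1360/1551 = 17/40

17/40


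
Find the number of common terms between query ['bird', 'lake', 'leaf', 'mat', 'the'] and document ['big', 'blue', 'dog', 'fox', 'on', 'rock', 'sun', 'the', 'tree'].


Query terms: ['bird', 'lake', 'leaf', 'mat', 'the']
Document terms: ['big', 'blue', 'dog', 'fox', 'on', 'rock', 'sun', 'the', 'tree']
Common terms: ['the']
Overlap count = 1

1


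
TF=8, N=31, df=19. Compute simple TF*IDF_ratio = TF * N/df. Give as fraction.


TF * (N/df)
= 8 * (31/19)
= 8 * 31/19
= 248/19

248/19


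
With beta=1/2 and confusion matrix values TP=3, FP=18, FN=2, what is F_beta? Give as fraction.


P = TP/(TP+FP) = 3/21 = 1/7
R = TP/(TP+FN) = 3/5 = 3/5
beta^2 = 1/2^2 = 1/4
(1 + beta^2) = 5/4
Numerator = (1+beta^2)*P*R = 3/28
Denominator = beta^2*P + R = 1/28 + 3/5 = 89/140
F_beta = 15/89

15/89


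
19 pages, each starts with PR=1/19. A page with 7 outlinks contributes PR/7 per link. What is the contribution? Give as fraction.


Initial PR = 1/19 = 1/19
Outlinks = 7
Contribution per link = PR / outlinks
= 1/19 / 7
= 1/133

1/133


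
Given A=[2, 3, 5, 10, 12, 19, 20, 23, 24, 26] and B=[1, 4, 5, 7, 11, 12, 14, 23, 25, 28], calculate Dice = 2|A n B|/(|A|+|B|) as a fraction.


A intersect B = [5, 12, 23]
|A intersect B| = 3
|A| = 10, |B| = 10
Dice = 2*3 / (10+10)
= 6 / 20 = 3/10

3/10


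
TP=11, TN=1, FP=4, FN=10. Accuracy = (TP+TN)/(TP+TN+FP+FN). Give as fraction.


Accuracy = (TP + TN) / (TP + TN + FP + FN)
TP + TN = 11 + 1 = 12
Total = 11 + 1 + 4 + 10 = 26
Accuracy = 12 / 26 = 6/13

6/13


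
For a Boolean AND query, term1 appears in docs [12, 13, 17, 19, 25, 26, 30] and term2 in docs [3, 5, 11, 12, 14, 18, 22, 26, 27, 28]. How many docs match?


Boolean AND: find intersection of posting lists
term1 docs: [12, 13, 17, 19, 25, 26, 30]
term2 docs: [3, 5, 11, 12, 14, 18, 22, 26, 27, 28]
Intersection: [12, 26]
|intersection| = 2

2
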